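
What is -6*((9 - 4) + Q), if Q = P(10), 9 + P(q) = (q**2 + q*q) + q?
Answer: -1236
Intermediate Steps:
P(q) = -9 + q + 2*q**2 (P(q) = -9 + ((q**2 + q*q) + q) = -9 + ((q**2 + q**2) + q) = -9 + (2*q**2 + q) = -9 + (q + 2*q**2) = -9 + q + 2*q**2)
Q = 201 (Q = -9 + 10 + 2*10**2 = -9 + 10 + 2*100 = -9 + 10 + 200 = 201)
-6*((9 - 4) + Q) = -6*((9 - 4) + 201) = -6*(5 + 201) = -6*206 = -1236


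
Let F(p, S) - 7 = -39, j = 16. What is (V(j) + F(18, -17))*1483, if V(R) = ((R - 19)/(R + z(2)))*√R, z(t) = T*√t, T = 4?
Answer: -341090/7 + 4449*√2/14 ≈ -48278.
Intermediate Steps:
z(t) = 4*√t
F(p, S) = -32 (F(p, S) = 7 - 39 = -32)
V(R) = √R*(-19 + R)/(R + 4*√2) (V(R) = ((R - 19)/(R + 4*√2))*√R = ((-19 + R)/(R + 4*√2))*√R = √R*(-19 + R)/(R + 4*√2))
(V(j) + F(18, -17))*1483 = (√16*(-19 + 16)/(16 + 4*√2) - 32)*1483 = (4*(-3)/(16 + 4*√2) - 32)*1483 = (-12/(16 + 4*√2) - 32)*1483 = (-32 - 12/(16 + 4*√2))*1483 = -47456 - 17796/(16 + 4*√2)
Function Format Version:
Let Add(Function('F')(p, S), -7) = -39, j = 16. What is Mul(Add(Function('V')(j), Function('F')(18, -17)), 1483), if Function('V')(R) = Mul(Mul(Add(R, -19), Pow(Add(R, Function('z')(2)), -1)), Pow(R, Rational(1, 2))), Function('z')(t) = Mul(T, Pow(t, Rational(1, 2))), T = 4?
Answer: Add(Rational(-341090, 7), Mul(Rational(4449, 14), Pow(2, Rational(1, 2)))) ≈ -48278.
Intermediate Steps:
Function('z')(t) = Mul(4, Pow(t, Rational(1, 2)))
Function('F')(p, S) = -32 (Function('F')(p, S) = Add(7, -39) = -32)
Function('V')(R) = Mul(Pow(R, Rational(1, 2)), Pow(Add(R, Mul(4, Pow(2, Rational(1, 2)))), -1), Add(-19, R)) (Function('V')(R) = Mul(Mul(Add(R, -19), Pow(Add(R, Mul(4, Pow(2, Rational(1, 2)))), -1)), Pow(R, Rational(1, 2))) = Mul(Mul(Add(-19, R), Pow(Add(R, Mul(4, Pow(2, Rational(1, 2)))), -1)), Pow(R, Rational(1, 2))) = Mul(Mul(Pow(Add(R, Mul(4, Pow(2, Rational(1, 2)))), -1), Add(-19, R)), Pow(R, Rational(1, 2))) = Mul(Pow(R, Rational(1, 2)), Pow(Add(R, Mul(4, Pow(2, Rational(1, 2)))), -1), Add(-19, R)))
Mul(Add(Function('V')(j), Function('F')(18, -17)), 1483) = Mul(Add(Mul(Pow(16, Rational(1, 2)), Pow(Add(16, Mul(4, Pow(2, Rational(1, 2)))), -1), Add(-19, 16)), -32), 1483) = Mul(Add(Mul(4, Pow(Add(16, Mul(4, Pow(2, Rational(1, 2)))), -1), -3), -32), 1483) = Mul(Add(Mul(-12, Pow(Add(16, Mul(4, Pow(2, Rational(1, 2)))), -1)), -32), 1483) = Mul(Add(-32, Mul(-12, Pow(Add(16, Mul(4, Pow(2, Rational(1, 2)))), -1))), 1483) = Add(-47456, Mul(-17796, Pow(Add(16, Mul(4, Pow(2, Rational(1, 2)))), -1)))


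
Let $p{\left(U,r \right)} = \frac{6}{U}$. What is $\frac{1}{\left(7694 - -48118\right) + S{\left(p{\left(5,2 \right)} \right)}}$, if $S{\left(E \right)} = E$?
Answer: $\frac{5}{279066} \approx 1.7917 \cdot 10^{-5}$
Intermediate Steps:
$\frac{1}{\left(7694 - -48118\right) + S{\left(p{\left(5,2 \right)} \right)}} = \frac{1}{\left(7694 - -48118\right) + \frac{6}{5}} = \frac{1}{\left(7694 + 48118\right) + 6 \cdot \frac{1}{5}} = \frac{1}{55812 + \frac{6}{5}} = \frac{1}{\frac{279066}{5}} = \frac{5}{279066}$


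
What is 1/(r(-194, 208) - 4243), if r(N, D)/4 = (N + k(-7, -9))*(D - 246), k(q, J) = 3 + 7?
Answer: 1/23725 ≈ 4.2150e-5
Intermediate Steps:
k(q, J) = 10
r(N, D) = 4*(-246 + D)*(10 + N) (r(N, D) = 4*((N + 10)*(D - 246)) = 4*((10 + N)*(-246 + D)) = 4*((-246 + D)*(10 + N)) = 4*(-246 + D)*(10 + N))
1/(r(-194, 208) - 4243) = 1/((-9840 - 984*(-194) + 40*208 + 4*208*(-194)) - 4243) = 1/((-9840 + 190896 + 8320 - 161408) - 4243) = 1/(27968 - 4243) = 1/23725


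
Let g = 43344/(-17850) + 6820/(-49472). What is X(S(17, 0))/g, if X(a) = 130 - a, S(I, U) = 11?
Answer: -625511600/13488401 ≈ -46.374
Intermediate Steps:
g = -13488401/5256400 (g = 43344*(-1/17850) + 6820*(-1/49472) = -1032/425 - 1705/12368 = -13488401/5256400 ≈ -2.5661)
X(S(17, 0))/g = (130 - 1*11)/(-13488401/5256400) = (130 - 11)*(-5256400/13488401) = 119*(-5256400/13488401) = -625511600/13488401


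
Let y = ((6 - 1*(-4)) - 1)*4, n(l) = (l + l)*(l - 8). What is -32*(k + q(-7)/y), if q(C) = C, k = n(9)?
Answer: -5128/9 ≈ -569.78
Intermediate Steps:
n(l) = 2*l*(-8 + l) (n(l) = (2*l)*(-8 + l) = 2*l*(-8 + l))
k = 18 (k = 2*9*(-8 + 9) = 2*9*1 = 18)
y = 36 (y = ((6 + 4) - 1)*4 = (10 - 1)*4 = 9*4 = 36)
-32*(k + q(-7)/y) = -32*(18 - 7/36) = -32*641/36 = -5128/9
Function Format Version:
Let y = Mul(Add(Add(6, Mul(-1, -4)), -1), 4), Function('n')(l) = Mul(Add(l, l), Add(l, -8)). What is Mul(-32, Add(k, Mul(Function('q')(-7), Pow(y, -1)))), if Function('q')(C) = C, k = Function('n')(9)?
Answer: Rational(-5128, 9) ≈ -569.78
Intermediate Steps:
Function('n')(l) = Mul(2, l, Add(-8, l)) (Function('n')(l) = Mul(Mul(2, l), Add(-8, l)) = Mul(2, l, Add(-8, l)))
k = 18 (k = Mul(2, 9, Add(-8, 9)) = Mul(2, 9, 1) = 18)
y = 36 (y = Mul(Add(Add(6, 4), -1), 4) = Mul(Add(10, -1), 4) = Mul(9, 4) = 36)
Mul(-32, Add(k, Mul(Function('q')(-7), Pow(y, -1)))) = Mul(-32, Add(18, Mul(-7, Pow(36, -1)))) = Mul(-32, Add(18, Mul(-7, Rational(1, 36)))) = Mul(-32, Add(18, Rational(-7, 36))) = Mul(-32, Rational(641, 36)) = Rational(-5128, 9)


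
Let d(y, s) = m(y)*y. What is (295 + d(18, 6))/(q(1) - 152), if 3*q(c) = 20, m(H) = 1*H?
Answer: -1857/436 ≈ -4.2592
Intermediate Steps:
m(H) = H
q(c) = 20/3 (q(c) = (⅓)*20 = 20/3)
d(y, s) = y² (d(y, s) = y*y = y²)
(295 + d(18, 6))/(q(1) - 152) = (295 + 18²)/(20/3 - 152) = (295 + 324)/(-436/3) = 619*(-3/436) = -1857/436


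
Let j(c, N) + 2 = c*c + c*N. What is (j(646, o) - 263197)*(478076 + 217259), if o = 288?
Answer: 236528630275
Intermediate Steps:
j(c, N) = -2 + c**2 + N*c (j(c, N) = -2 + (c*c + c*N) = -2 + (c**2 + N*c) = -2 + c**2 + N*c)
(j(646, o) - 263197)*(478076 + 217259) = ((-2 + 646**2 + 288*646) - 263197)*(478076 + 217259) = ((-2 + 417316 + 186048) - 263197)*695335 = (603362 - 263197)*695335 = 340165*695335 = 236528630275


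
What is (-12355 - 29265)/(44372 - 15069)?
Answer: -41620/29303 ≈ -1.4203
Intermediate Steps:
(-12355 - 29265)/(44372 - 15069) = -41620/29303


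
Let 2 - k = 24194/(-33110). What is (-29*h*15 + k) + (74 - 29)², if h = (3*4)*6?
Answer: -484933518/16555 ≈ -29292.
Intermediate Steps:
h = 72 (h = 12*6 = 72)
k = 45207/16555 (k = 2 - 24194/(-33110) = 2 - 24194*(-1)/33110 = 2 - 1*(-12097/16555) = 2 + 12097/16555 = 45207/16555 ≈ 2.7307)
(-29*h*15 + k) + (74 - 29)² = (-29*72*15 + 45207/16555) + (74 - 29)² = (-2088*15 + 45207/16555) + 45² = (-31320 + 45207/16555) + 2025 = -518457393/16555 + 2025 = -484933518/16555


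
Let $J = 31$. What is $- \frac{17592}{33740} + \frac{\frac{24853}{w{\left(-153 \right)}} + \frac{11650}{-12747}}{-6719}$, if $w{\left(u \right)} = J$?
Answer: $- \frac{2049446444467}{3199347159015} \approx -0.64058$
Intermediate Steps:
$w{\left(u \right)} = 31$
$- \frac{17592}{33740} + \frac{\frac{24853}{w{\left(-153 \right)}} + \frac{11650}{-12747}}{-6719} = - \frac{17592}{33740} + \frac{\frac{24853}{31} + \frac{11650}{-12747}}{-6719} = \left(-17592\right) \frac{1}{33740} + \left(24853 \cdot \frac{1}{31} + 11650 \left(- \frac{1}{12747}\right)\right) \left(- \frac{1}{6719}\right) = - \frac{4398}{8435} + \left(\frac{24853}{31} - \frac{11650}{12747}\right) \left(- \frac{1}{6719}\right) = - \frac{4398}{8435} + \frac{316440041}{395157} \left(- \frac{1}{6719}\right) = - \frac{4398}{8435} - \frac{316440041}{2655059883} = - \frac{2049446444467}{3199347159015}$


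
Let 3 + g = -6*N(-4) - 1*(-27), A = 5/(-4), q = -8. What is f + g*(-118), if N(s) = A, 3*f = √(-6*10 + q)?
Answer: -3717 + 2*I*√17/3 ≈ -3717.0 + 2.7487*I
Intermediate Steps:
A = -5/4 (A = 5*(-¼) = -5/4 ≈ -1.2500)
f = 2*I*√17/3 (f = √(-6*10 - 8)/3 = √(-60 - 8)/3 = √(-68)/3 = (2*I*√17)/3 = 2*I*√17/3 ≈ 2.7487*I)
N(s) = -5/4
g = 63/2 (g = -3 + (-6*(-5/4) - 1*(-27)) = -3 + (15/2 + 27) = -3 + 69/2 = 63/2 ≈ 31.500)
f + g*(-118) = 2*I*√17/3 + (63/2)*(-118) = 2*I*√17/3 - 3717 = -3717 + 2*I*√17/3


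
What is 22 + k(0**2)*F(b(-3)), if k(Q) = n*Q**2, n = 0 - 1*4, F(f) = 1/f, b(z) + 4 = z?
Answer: 22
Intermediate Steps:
b(z) = -4 + z
n = -4 (n = 0 - 4 = -4)
k(Q) = -4*Q**2
22 + k(0**2)*F(b(-3)) = 22 + (-4*(0**2)**2)/(-4 - 3) = 22 - 4*0**2/(-7) = 22 - 4*0*(-1/7) = 22 + 0*(-1/7) = 22 + 0 = 22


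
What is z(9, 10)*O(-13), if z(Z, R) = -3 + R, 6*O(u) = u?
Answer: -91/6 ≈ -15.167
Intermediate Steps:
O(u) = u/6
z(9, 10)*O(-13) = (-3 + 10)*((⅙)*(-13)) = 7*(-13/6) = -91/6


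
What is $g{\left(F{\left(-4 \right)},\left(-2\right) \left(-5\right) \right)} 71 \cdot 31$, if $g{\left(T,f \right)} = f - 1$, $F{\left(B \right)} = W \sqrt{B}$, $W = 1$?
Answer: $19809$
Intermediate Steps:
$F{\left(B \right)} = \sqrt{B}$ ($F{\left(B \right)} = 1 \sqrt{B} = \sqrt{B}$)
$g{\left(T,f \right)} = -1 + f$
$g{\left(F{\left(-4 \right)},\left(-2\right) \left(-5\right) \right)} 71 \cdot 31 = \left(-1 - -10\right) 71 \cdot 31 = \left(-1 + 10\right) 71 \cdot 31 = 9 \cdot 71 \cdot 31 = 639 \cdot 31 = 19809$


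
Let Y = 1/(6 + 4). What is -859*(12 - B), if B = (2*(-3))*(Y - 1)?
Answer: -28347/5 ≈ -5669.4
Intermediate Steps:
Y = 1/10 ≈ 0.10000
B = 27/5 (B = (2*(-3))*(1/10 - 1) = -6*(-9/10) = 27/5 ≈ 5.4000)
-859*(12 - B) = -859*(12 - 1*27/5) = -859*(12 - 27/5) = -859*33/5 = -28347/5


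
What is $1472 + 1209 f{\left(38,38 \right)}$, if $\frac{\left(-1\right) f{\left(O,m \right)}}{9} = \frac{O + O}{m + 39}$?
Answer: $- \frac{713612}{77} \approx -9267.7$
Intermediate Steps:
$f{\left(O,m \right)} = - \frac{18 O}{39 + m}$ ($f{\left(O,m \right)} = - 9 \frac{O + O}{m + 39} = - 9 \frac{2 O}{39 + m} = - \frac{18 O}{39 + m}$)
$1472 + 1209 f{\left(38,38 \right)} = 1472 + 1209 \left(\left(-18\right) 38 \frac{1}{39 + 38}\right) = 1472 + 1209 \left(\left(-18\right) 38 \cdot \frac{1}{77}\right) = 1472 + 1209 \left(- \frac{684}{77}\right) = 1472 - \frac{826956}{77} = - \frac{713612}{77}$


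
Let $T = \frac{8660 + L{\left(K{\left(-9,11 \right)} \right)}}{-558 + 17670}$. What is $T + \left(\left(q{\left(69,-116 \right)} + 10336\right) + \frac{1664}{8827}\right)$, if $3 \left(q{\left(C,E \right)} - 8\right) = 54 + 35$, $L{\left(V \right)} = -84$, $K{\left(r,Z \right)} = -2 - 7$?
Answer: $\frac{15067518047}{1452381} \approx 10374.0$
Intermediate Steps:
$K{\left(r,Z \right)} = -9$ ($K{\left(r,Z \right)} = -2 - 7 = -9$)
$q{\left(C,E \right)} = \frac{113}{3}$ ($q{\left(C,E \right)} = 8 + \frac{54 + 35}{3} = 8 + \frac{1}{3} \cdot 89 = 8 + \frac{89}{3} = \frac{113}{3}$)
$T = \frac{1072}{2139}$ ($T = \frac{8660 - 84}{-558 + 17670} = \frac{8576}{17112} = 8576 \cdot \frac{1}{17112} = \frac{1072}{2139} \approx 0.50117$)
$T + \left(\left(q{\left(69,-116 \right)} + 10336\right) + \frac{1664}{8827}\right) = \frac{1072}{2139} + \left(\left(\frac{113}{3} + 10336\right) + \frac{1664}{8827}\right) = \frac{1072}{2139} + \left(\frac{31121}{3} + 1664 \cdot \frac{1}{8827}\right) = \frac{1072}{2139} + \left(\frac{31121}{3} + \frac{128}{679}\right) = \frac{1072}{2139} + \frac{21131543}{2037} = \frac{15067518047}{1452381}$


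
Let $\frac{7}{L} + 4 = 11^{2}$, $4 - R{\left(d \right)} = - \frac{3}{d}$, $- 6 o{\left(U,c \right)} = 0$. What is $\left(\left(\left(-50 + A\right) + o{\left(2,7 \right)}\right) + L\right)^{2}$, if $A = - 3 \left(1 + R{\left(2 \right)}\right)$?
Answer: $\frac{264030001}{54756} \approx 4821.9$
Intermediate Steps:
$o{\left(U,c \right)} = 0$ ($o{\left(U,c \right)} = \left(- \frac{1}{6}\right) 0 = 0$)
$R{\left(d \right)} = 4 + \frac{3}{d}$ ($R{\left(d \right)} = 4 - - \frac{3}{d} = 4 + \frac{3}{d}$)
$A = - \frac{39}{2}$ ($A = - 3 \left(1 + \left(4 + \frac{3}{2}\right)\right) = - 3 \left(1 + \frac{11}{2}\right) = \left(-3\right) \frac{13}{2} = - \frac{39}{2} \approx -19.5$)
$L = \frac{7}{117}$ ($L = \frac{7}{-4 + 11^{2}} = \frac{7}{-4 + 121} = \frac{7}{117} \approx 0.059829$)
$\left(\left(\left(-50 + A\right) + o{\left(2,7 \right)}\right) + L\right)^{2} = \left(\left(\left(-50 - \frac{39}{2}\right) + 0\right) + \frac{7}{117}\right)^{2} = \left(\left(- \frac{139}{2} + 0\right) + \frac{7}{117}\right)^{2} = \left(- \frac{139}{2} + \frac{7}{117}\right)^{2} = \left(- \frac{16249}{234}\right)^{2} = \frac{264030001}{54756}$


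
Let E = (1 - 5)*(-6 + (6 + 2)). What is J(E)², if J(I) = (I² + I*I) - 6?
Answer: 14884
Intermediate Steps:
E = -8 (E = -4*(-6 + 8) = -4*2 = -8)
J(I) = -6 + 2*I² (J(I) = (I² + I²) - 6 = 2*I² - 6 = -6 + 2*I²)
J(E)² = (-6 + 2*(-8)²)² = (-6 + 2*64)² = (-6 + 128)² = 122² = 14884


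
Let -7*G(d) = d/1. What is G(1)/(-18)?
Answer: 1/126 ≈ 0.0079365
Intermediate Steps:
G(d) = -d/7 (G(d) = -d/(7*1) = -d/7)
G(1)/(-18) = -1/7*1/(-18) = -1/7*(-1/18) = 1/126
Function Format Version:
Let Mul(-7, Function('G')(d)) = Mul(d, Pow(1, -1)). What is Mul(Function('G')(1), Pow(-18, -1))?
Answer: Rational(1, 126) ≈ 0.0079365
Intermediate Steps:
Function('G')(d) = Mul(Rational(-1, 7), d) (Function('G')(d) = Mul(Rational(-1, 7), Mul(d, Pow(1, -1))) = Mul(Rational(-1, 7), Mul(d, 1)) = Mul(Rational(-1, 7), d))
Mul(Function('G')(1), Pow(-18, -1)) = Mul(Mul(Rational(-1, 7), 1), Pow(-18, -1)) = Mul(Rational(-1, 7), Rational(-1, 18)) = Rational(1, 126)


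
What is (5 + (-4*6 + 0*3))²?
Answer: 361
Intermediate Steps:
(5 + (-4*6 + 0*3))² = (5 + (-24 + 0))² = (5 - 24)² = (-19)² = 361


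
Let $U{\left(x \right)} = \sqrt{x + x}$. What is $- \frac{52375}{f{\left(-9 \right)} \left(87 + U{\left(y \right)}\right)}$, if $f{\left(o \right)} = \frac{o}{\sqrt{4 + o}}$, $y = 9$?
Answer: $- \frac{52375 i \sqrt{10}}{22653} + \frac{1518875 i \sqrt{5}}{22653} \approx 142.62 i$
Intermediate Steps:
$f{\left(o \right)} = \frac{o}{\sqrt{4 + o}}$
$U{\left(x \right)} = \sqrt{2} \sqrt{x}$ ($U{\left(x \right)} = \sqrt{2 x} = \sqrt{2} \sqrt{x}$)
$- \frac{52375}{f{\left(-9 \right)} \left(87 + U{\left(y \right)}\right)} = - \frac{52375}{- \frac{9}{\sqrt{4 - 9}} \left(87 + \sqrt{2} \sqrt{9}\right)} = - \frac{52375}{- \frac{9}{i \sqrt{5}} \left(87 + \sqrt{2} \cdot 3\right)} = - \frac{52375}{- 9 \left(- \frac{i \sqrt{5}}{5}\right) \left(87 + 3 \sqrt{2}\right)} = - \frac{52375}{\frac{9 i \sqrt{5}}{5} \left(87 + 3 \sqrt{2}\right)} = - \frac{52375}{\frac{9}{5} i \sqrt{5} \left(87 + 3 \sqrt{2}\right)} = - 52375 \left(- \frac{i \sqrt{5}}{9 \left(87 + 3 \sqrt{2}\right)}\right) = \frac{52375 i \sqrt{5}}{9 \left(87 + 3 \sqrt{2}\right)}$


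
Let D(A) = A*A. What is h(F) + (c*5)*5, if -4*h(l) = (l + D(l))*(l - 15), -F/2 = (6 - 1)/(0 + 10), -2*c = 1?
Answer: -25/2 ≈ -12.500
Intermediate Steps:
c = -½ (c = -½*1 = -½ ≈ -0.50000)
D(A) = A²
F = -1 (F = -2*(6 - 1)/(0 + 10) = -10/10 = -2*½ = -1)
h(l) = -(-15 + l)*(l + l²)/4 (h(l) = -(l + l²)*(l - 15)/4 = -(l + l²)*(-15 + l)/4 = -(-15 + l)*(l + l²)/4)
h(F) + (c*5)*5 = (¼)*(-1)*(15 - 1*(-1)² + 14*(-1)) - ½*5*5 = (¼)*(-1)*(15 - 1*1 - 14) - 5/2*5 = (¼)*(-1)*(15 - 1 - 14) - 25/2 = (¼)*(-1)*0 - 25/2 = 0 - 25/2 = -25/2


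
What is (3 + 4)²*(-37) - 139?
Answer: -1952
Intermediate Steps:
(3 + 4)²*(-37) - 139 = 7²*(-37) - 139 = 49*(-37) - 139 = -1813 - 139 = -1952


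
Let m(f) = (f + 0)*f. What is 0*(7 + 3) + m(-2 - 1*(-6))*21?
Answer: 336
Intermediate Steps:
m(f) = f**2 (m(f) = f*f = f**2)
0*(7 + 3) + m(-2 - 1*(-6))*21 = 0*(7 + 3) + (-2 - 1*(-6))**2*21 = 0*10 + (-2 + 6)**2*21 = 0 + 4**2*21 = 0 + 16*21 = 0 + 336 = 336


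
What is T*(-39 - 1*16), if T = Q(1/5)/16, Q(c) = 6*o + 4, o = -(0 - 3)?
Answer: -605/8 ≈ -75.625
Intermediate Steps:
o = 3 (o = -1*(-3) = 3)
Q(c) = 22 (Q(c) = 6*3 + 4 = 18 + 4 = 22)
T = 11/8 (T = 22/16 = 22*(1/16) = 11/8 ≈ 1.3750)
T*(-39 - 1*16) = 11*(-39 - 1*16)/8 = 11*(-39 - 16)/8 = (11/8)*(-55) = -605/8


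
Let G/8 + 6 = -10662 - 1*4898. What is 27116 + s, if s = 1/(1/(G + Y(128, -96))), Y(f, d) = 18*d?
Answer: -99140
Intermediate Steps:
G = -124528 (G = -48 + 8*(-10662 - 1*4898) = -48 + 8*(-10662 - 4898) = -48 + 8*(-15560) = -48 - 124480 = -124528)
s = -126256 (s = 1/(1/(-124528 + 18*(-96))) = 1/(1/(-124528 - 1728)) = 1/(1/(-126256)) = 1/(-1/126256) = -126256)
27116 + s = 27116 - 126256 = -99140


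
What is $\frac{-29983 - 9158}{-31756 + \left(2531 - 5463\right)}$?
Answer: $\frac{39141}{34688} \approx 1.1284$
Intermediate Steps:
$\frac{-29983 - 9158}{-31756 + \left(2531 - 5463\right)} = - \frac{39141}{-31756 + \left(2531 - 5463\right)} = - \frac{39141}{-31756 - 2932} = - \frac{39141}{-34688} = \left(-39141\right) \left(- \frac{1}{34688}\right) = \frac{39141}{34688}$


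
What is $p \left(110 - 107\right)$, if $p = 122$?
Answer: $366$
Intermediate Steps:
$p \left(110 - 107\right) = 122 \left(110 - 107\right) = 122 \cdot 3 = 366$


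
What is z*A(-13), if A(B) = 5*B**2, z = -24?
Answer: -20280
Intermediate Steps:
z*A(-13) = -120*(-13)**2 = -120*169 = -24*845 = -20280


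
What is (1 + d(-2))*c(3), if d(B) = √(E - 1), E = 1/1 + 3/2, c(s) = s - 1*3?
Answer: 0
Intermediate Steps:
c(s) = -3 + s (c(s) = s - 3 = -3 + s)
E = 5/2 (E = 1*1 + 3*(½) = 1 + 3/2 = 5/2 ≈ 2.5000)
d(B) = √6/2 (d(B) = √(5/2 - 1) = √(3/2) = √6/2)
(1 + d(-2))*c(3) = (1 + √6/2)*(-3 + 3) = (1 + √6/2)*0 = 0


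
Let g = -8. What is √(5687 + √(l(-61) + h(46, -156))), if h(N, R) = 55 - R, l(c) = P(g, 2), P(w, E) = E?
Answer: √(5687 + √213) ≈ 75.509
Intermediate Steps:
l(c) = 2
√(5687 + √(l(-61) + h(46, -156))) = √(5687 + √(2 + (55 - 1*(-156)))) = √(5687 + √(2 + (55 + 156))) = √(5687 + √(2 + 211)) = √(5687 + √213)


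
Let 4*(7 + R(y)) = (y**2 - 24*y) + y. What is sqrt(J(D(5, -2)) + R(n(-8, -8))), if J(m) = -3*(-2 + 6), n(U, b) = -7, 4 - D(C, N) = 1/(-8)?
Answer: sqrt(134)/2 ≈ 5.7879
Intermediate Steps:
D(C, N) = 33/8 (D(C, N) = 4 - 1/(-8) = 4 - 1*(-1/8) = 4 + 1/8 = 33/8)
R(y) = -7 - 23*y/4 + y**2/4 (R(y) = -7 + ((y**2 - 24*y) + y)/4 = -7 + (y**2 - 23*y)/4 = -7 + (-23*y/4 + y**2/4) = -7 - 23*y/4 + y**2/4)
J(m) = -12 (J(m) = -3*4 = -12)
sqrt(J(D(5, -2)) + R(n(-8, -8))) = sqrt(-12 + (-7 - 23/4*(-7) + (1/4)*(-7)**2)) = sqrt(-12 + (-7 + 161/4 + (1/4)*49)) = sqrt(-12 + (-7 + 161/4 + 49/4)) = sqrt(-12 + 91/2) = sqrt(67/2) = sqrt(134)/2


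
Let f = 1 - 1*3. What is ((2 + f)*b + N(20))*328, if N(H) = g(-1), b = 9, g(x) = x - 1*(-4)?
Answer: 984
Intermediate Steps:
g(x) = 4 + x (g(x) = x + 4 = 4 + x)
N(H) = 3 (N(H) = 4 - 1 = 3)
f = -2 (f = 1 - 3 = -2)
((2 + f)*b + N(20))*328 = ((2 - 2)*9 + 3)*328 = (0*9 + 3)*328 = (0 + 3)*328 = 3*328 = 984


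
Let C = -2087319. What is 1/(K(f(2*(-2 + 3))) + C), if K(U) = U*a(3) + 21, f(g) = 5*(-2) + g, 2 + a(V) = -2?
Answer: -1/2087266 ≈ -4.7910e-7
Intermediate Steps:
a(V) = -4 (a(V) = -2 - 2 = -4)
f(g) = -10 + g
K(U) = 21 - 4*U (K(U) = U*(-4) + 21 = -4*U + 21 = 21 - 4*U)
1/(K(f(2*(-2 + 3))) + C) = 1/((21 - 4*(-10 + 2*(-2 + 3))) - 2087319) = 1/((21 - 4*(-10 + 2*1)) - 2087319) = 1/((21 - 4*(-10 + 2)) - 2087319) = 1/((21 - 4*(-8)) - 2087319) = 1/((21 + 32) - 2087319) = 1/(53 - 2087319) = 1/(-2087266) = -1/2087266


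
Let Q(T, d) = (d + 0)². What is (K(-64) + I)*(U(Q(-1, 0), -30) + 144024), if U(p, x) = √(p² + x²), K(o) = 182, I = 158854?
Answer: 22909771944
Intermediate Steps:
Q(T, d) = d²
(K(-64) + I)*(U(Q(-1, 0), -30) + 144024) = (182 + 158854)*(√((0²)² + (-30)²) + 144024) = 159036*(√(0² + 900) + 144024) = 159036*(√(0 + 900) + 144024) = 159036*(√900 + 144024) = 159036*(30 + 144024) = 159036*144054 = 22909771944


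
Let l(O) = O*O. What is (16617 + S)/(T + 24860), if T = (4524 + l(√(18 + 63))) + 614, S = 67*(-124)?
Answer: 1187/4297 ≈ 0.27624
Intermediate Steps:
S = -8308
l(O) = O²
T = 5219 (T = (4524 + (√(18 + 63))²) + 614 = (4524 + (√81)²) + 614 = (4524 + 9²) + 614 = (4524 + 81) + 614 = 4605 + 614 = 5219)
(16617 + S)/(T + 24860) = (16617 - 8308)/(5219 + 24860) = 8309/30079 = 8309*(1/30079) = 1187/4297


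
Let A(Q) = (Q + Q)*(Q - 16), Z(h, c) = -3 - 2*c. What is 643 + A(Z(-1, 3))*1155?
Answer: 520393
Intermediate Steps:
A(Q) = 2*Q*(-16 + Q) (A(Q) = (2*Q)*(-16 + Q) = 2*Q*(-16 + Q))
643 + A(Z(-1, 3))*1155 = 643 + (2*(-3 - 2*3)*(-16 + (-3 - 2*3)))*1155 = 643 + (2*(-3 - 6)*(-16 + (-3 - 6)))*1155 = 643 + (2*(-9)*(-16 - 9))*1155 = 643 + (2*(-9)*(-25))*1155 = 643 + 450*1155 = 643 + 519750 = 520393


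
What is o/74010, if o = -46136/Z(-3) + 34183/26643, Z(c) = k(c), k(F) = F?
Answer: 136589333/657282810 ≈ 0.20781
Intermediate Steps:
Z(c) = c
o = 136589333/8881 (o = -46136/(-3) + 34183/26643 = -46136*(-⅓) + 34183*(1/26643) = 46136/3 + 34183/26643 = 136589333/8881 ≈ 15380.)
o/74010 = (136589333/8881)/74010 = (136589333/8881)*(1/74010) = 136589333/657282810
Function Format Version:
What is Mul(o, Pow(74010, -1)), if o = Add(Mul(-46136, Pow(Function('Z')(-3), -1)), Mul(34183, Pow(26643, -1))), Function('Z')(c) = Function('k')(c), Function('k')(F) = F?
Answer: Rational(136589333, 657282810) ≈ 0.20781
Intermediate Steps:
Function('Z')(c) = c
o = Rational(136589333, 8881) (o = Add(Mul(-46136, Pow(-3, -1)), Mul(34183, Pow(26643, -1))) = Add(Mul(-46136, Rational(-1, 3)), Mul(34183, Rational(1, 26643))) = Add(Rational(46136, 3), Rational(34183, 26643)) = Rational(136589333, 8881) ≈ 15380.)
Mul(o, Pow(74010, -1)) = Mul(Rational(136589333, 8881), Pow(74010, -1)) = Mul(Rational(136589333, 8881), Rational(1, 74010)) = Rational(136589333, 657282810)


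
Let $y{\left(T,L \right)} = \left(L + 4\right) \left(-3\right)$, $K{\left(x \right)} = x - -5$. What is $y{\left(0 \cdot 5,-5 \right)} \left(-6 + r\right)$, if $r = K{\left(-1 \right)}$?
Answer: $-6$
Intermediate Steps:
$K{\left(x \right)} = 5 + x$ ($K{\left(x \right)} = x + 5 = 5 + x$)
$y{\left(T,L \right)} = -12 - 3 L$ ($y{\left(T,L \right)} = \left(4 + L\right) \left(-3\right) = -12 - 3 L$)
$r = 4$ ($r = 5 - 1 = 4$)
$y{\left(0 \cdot 5,-5 \right)} \left(-6 + r\right) = \left(-12 - -15\right) \left(-6 + 4\right) = \left(-12 + 15\right) \left(-2\right) = 3 \left(-2\right) = -6$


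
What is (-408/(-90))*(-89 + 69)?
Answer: -272/3 ≈ -90.667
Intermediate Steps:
(-408/(-90))*(-89 + 69) = -408*(-1/90)*(-20) = (68/15)*(-20) = -272/3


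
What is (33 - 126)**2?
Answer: 8649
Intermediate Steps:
(33 - 126)**2 = (-93)**2 = 8649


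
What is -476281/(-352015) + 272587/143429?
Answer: 164267220354/50489159435 ≈ 3.2535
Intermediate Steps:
-476281/(-352015) + 272587/143429 = -476281*(-1/352015) + 272587*(1/143429) = 476281/352015 + 272587/143429 = 164267220354/50489159435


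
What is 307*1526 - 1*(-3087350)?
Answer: 3555832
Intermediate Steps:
307*1526 - 1*(-3087350) = 468482 + 3087350 = 3555832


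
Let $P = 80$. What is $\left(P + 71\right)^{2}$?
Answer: $22801$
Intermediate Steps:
$\left(P + 71\right)^{2} = \left(80 + 71\right)^{2} = 151^{2} = 22801$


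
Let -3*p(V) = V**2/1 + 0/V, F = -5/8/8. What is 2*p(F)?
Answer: -25/6144 ≈ -0.0040690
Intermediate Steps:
F = -5/64 (F = -5*1/8*(1/8) = -5/8*1/8 = -5/64 ≈ -0.078125)
p(V) = -V**2/3 (p(V) = -(V**2/1 + 0/V)/3 = -(V**2*1 + 0)/3 = -(V**2 + 0)/3 = -V**2/3)
2*p(F) = 2*(-(-5/64)**2/3) = 2*(-1/3*25/4096) = 2*(-25/12288) = -25/6144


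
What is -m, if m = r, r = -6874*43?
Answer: 295582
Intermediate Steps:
r = -295582
m = -295582
-m = -1*(-295582) = 295582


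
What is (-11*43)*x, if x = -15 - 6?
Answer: 9933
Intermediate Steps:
x = -21
(-11*43)*x = -11*43*(-21) = -473*(-21) = 9933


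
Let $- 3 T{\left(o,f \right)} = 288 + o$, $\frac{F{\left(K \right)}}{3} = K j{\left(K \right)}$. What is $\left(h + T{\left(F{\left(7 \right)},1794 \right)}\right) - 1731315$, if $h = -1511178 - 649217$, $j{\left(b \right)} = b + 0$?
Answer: $-3891855$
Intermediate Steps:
$j{\left(b \right)} = b$
$F{\left(K \right)} = 3 K^{2}$ ($F{\left(K \right)} = 3 K K = 3 K^{2}$)
$T{\left(o,f \right)} = -96 - \frac{o}{3}$ ($T{\left(o,f \right)} = - \frac{288 + o}{3} = -96 - \frac{o}{3}$)
$h = -2160395$ ($h = -1511178 - 649217 = -2160395$)
$\left(h + T{\left(F{\left(7 \right)},1794 \right)}\right) - 1731315 = \left(-2160395 - \left(96 + \frac{3 \cdot 7^{2}}{3}\right)\right) - 1731315 = \left(-2160395 - \left(96 + \frac{3 \cdot 49}{3}\right)\right) - 1731315 = \left(-2160395 - 145\right) - 1731315 = -2160540 - 1731315 = -3891855$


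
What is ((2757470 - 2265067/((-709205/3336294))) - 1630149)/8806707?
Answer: 13118416219/9804961755 ≈ 1.3379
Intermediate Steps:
((2757470 - 2265067/((-709205/3336294))) - 1630149)/8806707 = ((2757470 - 2265067/((-709205*1/3336294))) - 1630149)*(1/8806707) = ((2757470 - 2265067/(-709205/3336294)) - 1630149)*(1/8806707) = ((2757470 - 2265067*(-3336294/709205)) - 1630149)*(1/8806707) = ((2757470 + 1079561348814/101315) - 1630149)*(1/8806707) = (1358934421864/101315 - 1630149)*(1/8806707) = (1193775875929/101315)*(1/8806707) = 13118416219/9804961755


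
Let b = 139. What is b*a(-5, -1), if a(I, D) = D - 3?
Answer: -556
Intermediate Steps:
a(I, D) = -3 + D
b*a(-5, -1) = 139*(-3 - 1) = 139*(-4) = -556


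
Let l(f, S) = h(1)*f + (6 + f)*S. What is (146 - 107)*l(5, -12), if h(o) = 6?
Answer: -3978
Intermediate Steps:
l(f, S) = 6*f + S*(6 + f) (l(f, S) = 6*f + (6 + f)*S = 6*f + S*(6 + f))
(146 - 107)*l(5, -12) = (146 - 107)*(6*(-12) + 6*5 - 12*5) = 39*(-72 + 30 - 60) = 39*(-102) = -3978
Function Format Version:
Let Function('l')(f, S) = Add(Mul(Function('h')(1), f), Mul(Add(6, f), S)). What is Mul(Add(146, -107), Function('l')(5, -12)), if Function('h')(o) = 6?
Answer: -3978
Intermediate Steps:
Function('l')(f, S) = Add(Mul(6, f), Mul(S, Add(6, f))) (Function('l')(f, S) = Add(Mul(6, f), Mul(Add(6, f), S)) = Add(Mul(6, f), Mul(S, Add(6, f))))
Mul(Add(146, -107), Function('l')(5, -12)) = Mul(Add(146, -107), Add(Mul(6, -12), Mul(6, 5), Mul(-12, 5))) = Mul(39, Add(-72, 30, -60)) = Mul(39, -102) = -3978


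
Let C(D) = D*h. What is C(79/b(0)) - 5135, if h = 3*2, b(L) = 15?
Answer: -25517/5 ≈ -5103.4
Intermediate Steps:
h = 6
C(D) = 6*D (C(D) = D*6 = 6*D)
C(79/b(0)) - 5135 = 6*(79/15) - 5135 = 158/5 - 5135 = -25517/5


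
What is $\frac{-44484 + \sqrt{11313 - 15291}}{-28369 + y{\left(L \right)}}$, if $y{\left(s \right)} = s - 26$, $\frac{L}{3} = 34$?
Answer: $\frac{14828}{9431} - \frac{i \sqrt{442}}{9431} \approx 1.5723 - 0.0022292 i$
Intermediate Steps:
$L = 102$ ($L = 3 \cdot 34 = 102$)
$y{\left(s \right)} = -26 + s$ ($y{\left(s \right)} = s - 26 = -26 + s$)
$\frac{-44484 + \sqrt{11313 - 15291}}{-28369 + y{\left(L \right)}} = \frac{-44484 + \sqrt{11313 - 15291}}{-28369 + \left(-26 + 102\right)} = \frac{-44484 + \sqrt{-3978}}{-28369 + 76} = \frac{-44484 + 3 i \sqrt{442}}{-28293} = \left(-44484 + 3 i \sqrt{442}\right) \left(- \frac{1}{28293}\right) = \frac{14828}{9431} - \frac{i \sqrt{442}}{9431}$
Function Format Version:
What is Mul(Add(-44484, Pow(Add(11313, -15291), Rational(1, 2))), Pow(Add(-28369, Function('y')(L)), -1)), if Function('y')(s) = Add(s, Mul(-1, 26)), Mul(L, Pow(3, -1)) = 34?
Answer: Add(Rational(14828, 9431), Mul(Rational(-1, 9431), I, Pow(442, Rational(1, 2)))) ≈ Add(1.5723, Mul(-0.0022292, I))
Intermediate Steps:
L = 102 (L = Mul(3, 34) = 102)
Function('y')(s) = Add(-26, s) (Function('y')(s) = Add(s, -26) = Add(-26, s))
Mul(Add(-44484, Pow(Add(11313, -15291), Rational(1, 2))), Pow(Add(-28369, Function('y')(L)), -1)) = Mul(Add(-44484, Pow(Add(11313, -15291), Rational(1, 2))), Pow(Add(-28369, Add(-26, 102)), -1)) = Mul(Add(-44484, Pow(-3978, Rational(1, 2))), Pow(Add(-28369, 76), -1)) = Mul(Add(-44484, Mul(3, I, Pow(442, Rational(1, 2)))), Pow(-28293, -1)) = Mul(Add(-44484, Mul(3, I, Pow(442, Rational(1, 2)))), Rational(-1, 28293)) = Add(Rational(14828, 9431), Mul(Rational(-1, 9431), I, Pow(442, Rational(1, 2))))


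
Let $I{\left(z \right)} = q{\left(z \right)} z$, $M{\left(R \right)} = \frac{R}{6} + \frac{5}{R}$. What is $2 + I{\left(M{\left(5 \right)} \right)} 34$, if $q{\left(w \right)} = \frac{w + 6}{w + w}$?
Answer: $\frac{811}{6} \approx 135.17$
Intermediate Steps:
$q{\left(w \right)} = \frac{6 + w}{2 w}$
$M{\left(R \right)} = \frac{5}{R} + \frac{R}{6}$ ($M{\left(R \right)} = R \frac{1}{6} + \frac{5}{R} = \frac{R}{6} + \frac{5}{R} = \frac{5}{R} + \frac{R}{6}$)
$I{\left(z \right)} = 3 + \frac{z}{2}$ ($I{\left(z \right)} = \frac{6 + z}{2 z} z = 3 + \frac{z}{2}$)
$2 + I{\left(M{\left(5 \right)} \right)} 34 = 2 + \left(3 + \frac{\frac{5}{5} + \frac{1}{6} \cdot 5}{2}\right) 34 = 2 + \left(3 + \frac{5 \cdot \frac{1}{5} + \frac{5}{6}}{2}\right) 34 = 2 + \left(3 + \frac{1 + \frac{5}{6}}{2}\right) 34 = 2 + \left(3 + \frac{1}{2} \cdot \frac{11}{6}\right) 34 = 2 + \left(3 + \frac{11}{12}\right) 34 = 2 + \frac{47}{12} \cdot 34 = 2 + \frac{799}{6} = \frac{811}{6}$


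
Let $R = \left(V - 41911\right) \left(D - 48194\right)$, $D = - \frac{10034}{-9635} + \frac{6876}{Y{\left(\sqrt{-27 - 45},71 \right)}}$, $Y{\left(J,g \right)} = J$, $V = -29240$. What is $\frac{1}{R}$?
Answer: $\frac{2236953884030}{7672632529116567109143} - \frac{17731145975 i \sqrt{2}}{5115088352744378072762} \approx 2.9155 \cdot 10^{-10} - 4.9023 \cdot 10^{-12} i$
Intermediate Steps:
$D = \frac{10034}{9635} - 573 i \sqrt{2}$ ($D = - \frac{10034}{-9635} + \frac{6876}{\sqrt{-27 - 45}} = \left(-10034\right) \left(- \frac{1}{9635}\right) + \frac{6876}{\sqrt{-72}} = \frac{10034}{9635} + \frac{6876}{6 i \sqrt{2}} = \frac{10034}{9635} + 6876 \left(- \frac{i \sqrt{2}}{12}\right) = \frac{10034}{9635} - 573 i \sqrt{2} \approx 1.0414 - 810.34 i$)
$R = \frac{33038195288556}{9635} + 40769523 i \sqrt{2}$ ($R = \left(-29240 - 41911\right) \left(\left(\frac{10034}{9635} - 573 i \sqrt{2}\right) - 48194\right) = - 71151 \left(- \frac{464339156}{9635} - 573 i \sqrt{2}\right) = \frac{33038195288556}{9635} + 40769523 i \sqrt{2} \approx 3.429 \cdot 10^{9} + 5.7657 \cdot 10^{7} i$)
$\frac{1}{R} = \frac{1}{\frac{33038195288556}{9635} + 40769523 i \sqrt{2}}$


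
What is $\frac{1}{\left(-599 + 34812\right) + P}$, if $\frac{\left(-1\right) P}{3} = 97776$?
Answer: $- \frac{1}{259115} \approx -3.8593 \cdot 10^{-6}$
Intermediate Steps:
$P = -293328$ ($P = \left(-3\right) 97776 = -293328$)
$\frac{1}{\left(-599 + 34812\right) + P} = \frac{1}{\left(-599 + 34812\right) - 293328} = \frac{1}{34213 - 293328} = \frac{1}{-259115} = - \frac{1}{259115}$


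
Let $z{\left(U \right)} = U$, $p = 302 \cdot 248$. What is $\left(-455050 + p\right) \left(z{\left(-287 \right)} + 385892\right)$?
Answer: $-146589283170$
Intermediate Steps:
$p = 74896$
$\left(-455050 + p\right) \left(z{\left(-287 \right)} + 385892\right) = \left(-455050 + 74896\right) \left(-287 + 385892\right) = \left(-380154\right) 385605 = -146589283170$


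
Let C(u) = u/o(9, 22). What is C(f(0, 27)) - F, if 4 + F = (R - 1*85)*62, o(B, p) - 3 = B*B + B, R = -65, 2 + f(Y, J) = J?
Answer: 865297/93 ≈ 9304.3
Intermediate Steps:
f(Y, J) = -2 + J
o(B, p) = 3 + B + B**2 (o(B, p) = 3 + (B*B + B) = 3 + (B**2 + B) = 3 + (B + B**2) = 3 + B + B**2)
C(u) = u/93 (C(u) = u/(3 + 9 + 9**2) = u/(3 + 9 + 81) = u/93)
F = -9304 (F = -4 + (-65 - 1*85)*62 = -4 + (-65 - 85)*62 = -4 - 150*62 = -4 - 9300 = -9304)
C(f(0, 27)) - F = (-2 + 27)/93 - 1*(-9304) = (1/93)*25 + 9304 = 25/93 + 9304 = 865297/93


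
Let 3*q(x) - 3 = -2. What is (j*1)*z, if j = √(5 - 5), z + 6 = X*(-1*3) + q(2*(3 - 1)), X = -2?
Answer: 0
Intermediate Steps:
q(x) = ⅓ (q(x) = 1 + (⅓)*(-2) = 1 - ⅔ = ⅓)
z = ⅓ (z = -6 + (-(-2)*3 + ⅓) = -6 + (-2*(-3) + ⅓) = -6 + (6 + ⅓) = -6 + 19/3 = ⅓ ≈ 0.33333)
j = 0 (j = √0 = 0)
(j*1)*z = (0*1)*(⅓) = 0*(⅓) = 0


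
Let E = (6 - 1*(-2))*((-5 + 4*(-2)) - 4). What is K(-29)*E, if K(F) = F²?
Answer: -114376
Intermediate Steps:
E = -136 (E = (6 + 2)*((-5 - 8) - 4) = 8*(-13 - 4) = 8*(-17) = -136)
K(-29)*E = (-29)²*(-136) = 841*(-136) = -114376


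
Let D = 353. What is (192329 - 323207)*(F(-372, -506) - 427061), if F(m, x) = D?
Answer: 55846689624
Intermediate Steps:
F(m, x) = 353
(192329 - 323207)*(F(-372, -506) - 427061) = (192329 - 323207)*(353 - 427061) = -130878*(-426708) = 55846689624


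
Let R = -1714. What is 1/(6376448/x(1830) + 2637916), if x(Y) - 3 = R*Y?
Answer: 3136617/8274125793724 ≈ 3.7909e-7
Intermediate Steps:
x(Y) = 3 - 1714*Y
1/(6376448/x(1830) + 2637916) = 1/(6376448/(3 - 1714*1830) + 2637916) = 1/(6376448/(3 - 3136620) + 2637916) = 1/(6376448/(-3136617) + 2637916) = 1/(6376448*(-1/3136617) + 2637916) = 1/(-6376448/3136617 + 2637916) = 1/(8274125793724/3136617) = 3136617/8274125793724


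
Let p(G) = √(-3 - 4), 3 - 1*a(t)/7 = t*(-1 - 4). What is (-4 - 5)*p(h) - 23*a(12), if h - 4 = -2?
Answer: -10143 - 9*I*√7 ≈ -10143.0 - 23.812*I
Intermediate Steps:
h = 2 (h = 4 - 2 = 2)
a(t) = 21 + 35*t (a(t) = 21 - 7*t*(-1 - 4) = 21 - 7*t*(-5) = 21 - (-35)*t = 21 + 35*t)
p(G) = I*√7 (p(G) = √(-7) = I*√7)
(-4 - 5)*p(h) - 23*a(12) = (-4 - 5)*(I*√7) - 23*(21 + 35*12) = -9*I*√7 - 23*(21 + 420) = -9*I*√7 - 23*441 = -9*I*√7 - 10143 = -10143 - 9*I*√7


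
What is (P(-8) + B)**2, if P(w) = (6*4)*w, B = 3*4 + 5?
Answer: 30625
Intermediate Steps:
B = 17 (B = 12 + 5 = 17)
P(w) = 24*w
(P(-8) + B)**2 = (24*(-8) + 17)**2 = (-192 + 17)**2 = (-175)**2 = 30625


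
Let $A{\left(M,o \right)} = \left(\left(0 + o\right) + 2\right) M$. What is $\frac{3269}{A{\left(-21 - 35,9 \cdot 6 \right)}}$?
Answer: $- \frac{467}{448} \approx -1.0424$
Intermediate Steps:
$A{\left(M,o \right)} = M \left(2 + o\right)$ ($A{\left(M,o \right)} = \left(o + 2\right) M = \left(2 + o\right) M = M \left(2 + o\right)$)
$\frac{3269}{A{\left(-21 - 35,9 \cdot 6 \right)}} = \frac{3269}{\left(-21 - 35\right) \left(2 + 9 \cdot 6\right)} = \frac{3269}{\left(-21 - 35\right) \left(2 + 54\right)} = \frac{3269}{\left(-56\right) 56} = \frac{3269}{-3136} = 3269 \left(- \frac{1}{3136}\right) = - \frac{467}{448}$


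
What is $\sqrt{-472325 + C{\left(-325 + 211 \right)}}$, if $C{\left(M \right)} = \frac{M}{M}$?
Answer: $2 i \sqrt{118081} \approx 687.26 i$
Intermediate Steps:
$C{\left(M \right)} = 1$
$\sqrt{-472325 + C{\left(-325 + 211 \right)}} = \sqrt{-472325 + 1} = \sqrt{-472324} = 2 i \sqrt{118081}$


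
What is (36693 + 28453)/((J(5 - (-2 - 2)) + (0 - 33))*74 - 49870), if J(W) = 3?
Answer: -32573/26045 ≈ -1.2506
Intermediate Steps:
(36693 + 28453)/((J(5 - (-2 - 2)) + (0 - 33))*74 - 49870) = (36693 + 28453)/((3 + (0 - 33))*74 - 49870) = 65146/((3 - 33)*74 - 49870) = 65146/(-30*74 - 49870) = 65146/(-2220 - 49870) = 65146/(-52090) = 65146*(-1/52090) = -32573/26045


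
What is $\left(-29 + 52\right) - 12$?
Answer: $11$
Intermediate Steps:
$\left(-29 + 52\right) - 12 = 23 - 12 = 11$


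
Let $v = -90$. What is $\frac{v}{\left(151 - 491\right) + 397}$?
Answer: $- \frac{30}{19} \approx -1.5789$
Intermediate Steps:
$\frac{v}{\left(151 - 491\right) + 397} = - \frac{90}{\left(151 - 491\right) + 397} = - \frac{90}{-340 + 397} = - \frac{90}{57} = \left(-90\right) \frac{1}{57} = - \frac{30}{19}$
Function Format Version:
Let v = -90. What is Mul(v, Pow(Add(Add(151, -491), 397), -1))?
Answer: Rational(-30, 19) ≈ -1.5789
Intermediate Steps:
Mul(v, Pow(Add(Add(151, -491), 397), -1)) = Mul(-90, Pow(Add(Add(151, -491), 397), -1)) = Mul(-90, Pow(Add(-340, 397), -1)) = Mul(-90, Pow(57, -1)) = Mul(-90, Rational(1, 57)) = Rational(-30, 19)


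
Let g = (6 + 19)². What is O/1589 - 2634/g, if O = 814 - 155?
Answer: -3773551/993125 ≈ -3.7997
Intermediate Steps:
g = 625 (g = 25² = 625)
O = 659
O/1589 - 2634/g = 659/1589 - 2634/625 = -3773551/993125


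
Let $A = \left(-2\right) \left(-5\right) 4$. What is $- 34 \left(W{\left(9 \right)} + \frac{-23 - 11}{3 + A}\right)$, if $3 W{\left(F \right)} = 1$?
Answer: $\frac{2006}{129} \approx 15.55$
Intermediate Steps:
$W{\left(F \right)} = \frac{1}{3}$ ($W{\left(F \right)} = \frac{1}{3} \cdot 1 = \frac{1}{3}$)
$A = 40$ ($A = 10 \cdot 4 = 40$)
$- 34 \left(W{\left(9 \right)} + \frac{-23 - 11}{3 + A}\right) = - 34 \left(\frac{1}{3} + \frac{-23 - 11}{3 + 40}\right) = - 34 \left(\frac{1}{3} + \frac{-23 + \left(-34 + 23\right)}{43}\right) = - 34 \left(\frac{1}{3} + \left(-23 - 11\right) \frac{1}{43}\right) = - 34 \left(\frac{1}{3} - \frac{34}{43}\right) = \left(-34\right) \left(- \frac{59}{129}\right) = \frac{2006}{129}$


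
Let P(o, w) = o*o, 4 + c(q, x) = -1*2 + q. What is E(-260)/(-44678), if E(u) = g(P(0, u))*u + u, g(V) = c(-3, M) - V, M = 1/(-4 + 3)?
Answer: -1040/22339 ≈ -0.046555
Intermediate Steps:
M = -1 (M = 1/(-1) = -1)
c(q, x) = -6 + q (c(q, x) = -4 + (-1*2 + q) = -4 + (-2 + q) = -6 + q)
P(o, w) = o²
g(V) = -9 - V (g(V) = (-6 - 3) - V = -9 - V)
E(u) = -8*u (E(u) = (-9 - 1*0²)*u + u = (-9 - 1*0)*u + u = (-9 + 0)*u + u = -9*u + u = -8*u)
E(-260)/(-44678) = -8*(-260)/(-44678) = 2080*(-1/44678) = -1040/22339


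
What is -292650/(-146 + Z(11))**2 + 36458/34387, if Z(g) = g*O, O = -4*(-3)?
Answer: -5028104891/3369926 ≈ -1492.1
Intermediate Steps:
O = 12
Z(g) = 12*g (Z(g) = g*12 = 12*g)
-292650/(-146 + Z(11))**2 + 36458/34387 = -292650/(-146 + 12*11)**2 + 36458/34387 = -292650/(-146 + 132)**2 + 36458*(1/34387) = -292650/((-14)**2) + 36458/34387 = -292650/196 + 36458/34387 = -292650*1/196 + 36458/34387 = -146325/98 + 36458/34387 = -5028104891/3369926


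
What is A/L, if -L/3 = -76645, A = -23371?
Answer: -23371/229935 ≈ -0.10164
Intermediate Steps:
L = 229935 (L = -3*(-76645) = 229935)
A/L = -23371/229935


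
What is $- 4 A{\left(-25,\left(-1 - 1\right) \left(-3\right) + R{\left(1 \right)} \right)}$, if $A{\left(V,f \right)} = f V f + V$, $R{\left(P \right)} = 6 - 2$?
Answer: $10100$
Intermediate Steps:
$R{\left(P \right)} = 4$ ($R{\left(P \right)} = 6 - 2 = 4$)
$A{\left(V,f \right)} = V + V f^{2}$ ($A{\left(V,f \right)} = V f f + V = V f^{2} + V = V + V f^{2}$)
$- 4 A{\left(-25,\left(-1 - 1\right) \left(-3\right) + R{\left(1 \right)} \right)} = - 4 \left(- 25 \left(1 + \left(\left(-1 - 1\right) \left(-3\right) + 4\right)^{2}\right)\right) = - 4 \left(- 25 \left(1 + \left(\left(-2\right) \left(-3\right) + 4\right)^{2}\right)\right) = - 4 \left(- 25 \left(1 + \left(6 + 4\right)^{2}\right)\right) = - 4 \left(- 25 \left(1 + 10^{2}\right)\right) = - 4 \left(- 25 \left(1 + 100\right)\right) = - 4 \left(\left(-25\right) 101\right) = \left(-4\right) \left(-2525\right) = 10100$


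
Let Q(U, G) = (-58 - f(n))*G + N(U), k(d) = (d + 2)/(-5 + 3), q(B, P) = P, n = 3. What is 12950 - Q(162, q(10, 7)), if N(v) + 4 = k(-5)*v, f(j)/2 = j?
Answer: 13159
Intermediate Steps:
f(j) = 2*j
k(d) = -1 - d/2 (k(d) = (2 + d)/(-2) = (2 + d)*(-½) = -1 - d/2)
N(v) = -4 + 3*v/2 (N(v) = -4 + (-1 - ½*(-5))*v = -4 + (-1 + 5/2)*v = -4 + 3*v/2)
Q(U, G) = -4 - 64*G + 3*U/2 (Q(U, G) = (-58 - 2*3)*G + (-4 + 3*U/2) = (-58 - 1*6)*G + (-4 + 3*U/2) = (-58 - 6)*G + (-4 + 3*U/2) = -64*G + (-4 + 3*U/2) = -4 - 64*G + 3*U/2)
12950 - Q(162, q(10, 7)) = 12950 - (-4 - 64*7 + (3/2)*162) = 12950 - (-4 - 448 + 243) = 12950 - 1*(-209) = 12950 + 209 = 13159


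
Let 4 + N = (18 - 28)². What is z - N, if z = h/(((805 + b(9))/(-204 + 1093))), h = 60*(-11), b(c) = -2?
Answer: -60348/73 ≈ -826.68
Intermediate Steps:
N = 96 (N = -4 + (18 - 28)² = -4 + (-10)² = -4 + 100 = 96)
h = -660
z = -53340/73 (z = -660*(-204 + 1093)/(805 - 2) = -660/(803/889) = -660/(803*(1/889)) = -660/803/889 = -660*889/803 = -53340/73 ≈ -730.68)
z - N = -53340/73 - 1*96 = -53340/73 - 96 = -60348/73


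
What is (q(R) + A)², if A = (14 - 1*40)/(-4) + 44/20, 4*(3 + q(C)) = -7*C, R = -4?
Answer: 16129/100 ≈ 161.29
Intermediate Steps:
q(C) = -3 - 7*C/4 (q(C) = -3 + (-7*C)/4 = -3 - 7*C/4)
A = 87/10 (A = (14 - 40)*(-¼) + 44*(1/20) = -26*(-¼) + 11/5 = 13/2 + 11/5 = 87/10 ≈ 8.7000)
(q(R) + A)² = ((-3 - 7/4*(-4)) + 87/10)² = ((-3 + 7) + 87/10)² = (4 + 87/10)² = (127/10)² = 16129/100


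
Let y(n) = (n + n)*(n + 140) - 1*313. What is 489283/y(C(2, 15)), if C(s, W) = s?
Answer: 489283/255 ≈ 1918.8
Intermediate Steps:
y(n) = -313 + 2*n*(140 + n) (y(n) = (2*n)*(140 + n) - 313 = 2*n*(140 + n) - 313 = -313 + 2*n*(140 + n))
489283/y(C(2, 15)) = 489283/(-313 + 2*2² + 280*2) = 489283/(-313 + 2*4 + 560) = 489283/(-313 + 8 + 560) = 489283/255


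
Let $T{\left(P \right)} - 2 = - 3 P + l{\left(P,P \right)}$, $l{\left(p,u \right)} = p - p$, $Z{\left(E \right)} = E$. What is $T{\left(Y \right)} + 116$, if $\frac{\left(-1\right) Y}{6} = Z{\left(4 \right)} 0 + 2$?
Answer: $154$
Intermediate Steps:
$l{\left(p,u \right)} = 0$
$Y = -12$ ($Y = - 6 \left(4 \cdot 0 + 2\right) = - 6 \left(0 + 2\right) = \left(-6\right) 2 = -12$)
$T{\left(P \right)} = 2 - 3 P$ ($T{\left(P \right)} = 2 + \left(- 3 P + 0\right) = 2 - 3 P$)
$T{\left(Y \right)} + 116 = \left(2 - -36\right) + 116 = \left(2 + 36\right) + 116 = 38 + 116 = 154$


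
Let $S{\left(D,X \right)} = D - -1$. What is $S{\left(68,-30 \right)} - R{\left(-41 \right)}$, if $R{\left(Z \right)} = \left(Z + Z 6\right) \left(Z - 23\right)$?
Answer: $-18299$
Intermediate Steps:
$R{\left(Z \right)} = 7 Z \left(-23 + Z\right)$ ($R{\left(Z \right)} = \left(Z + 6 Z\right) \left(-23 + Z\right) = 7 Z \left(-23 + Z\right)$)
$S{\left(D,X \right)} = 1 + D$ ($S{\left(D,X \right)} = D + 1 = 1 + D$)
$S{\left(68,-30 \right)} - R{\left(-41 \right)} = \left(1 + 68\right) - 7 \left(-41\right) \left(-23 - 41\right) = 69 - 7 \left(-41\right) \left(-64\right) = 69 - 18368 = -18299$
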